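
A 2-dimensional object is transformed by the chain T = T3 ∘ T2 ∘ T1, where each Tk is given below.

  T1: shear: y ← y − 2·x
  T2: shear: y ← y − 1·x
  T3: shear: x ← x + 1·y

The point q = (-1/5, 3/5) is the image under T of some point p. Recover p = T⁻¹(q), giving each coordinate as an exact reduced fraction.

p = (-4/5, -9/5)

T1 = [1 0 0; -2 1 0; 0 0 1]
T2·T1 = [1 0 0; -3 1 0; 0 0 1]
T3·…·T1 = [-2 1 0; -3 1 0; 0 0 1]
det M = 1; M⁻¹ = [1 -1 0; 3 -2 0; 0 0 1]
M⁻¹ · (-1/5, 3/5)ᵀ = (-4/5, -9/5)ᵀ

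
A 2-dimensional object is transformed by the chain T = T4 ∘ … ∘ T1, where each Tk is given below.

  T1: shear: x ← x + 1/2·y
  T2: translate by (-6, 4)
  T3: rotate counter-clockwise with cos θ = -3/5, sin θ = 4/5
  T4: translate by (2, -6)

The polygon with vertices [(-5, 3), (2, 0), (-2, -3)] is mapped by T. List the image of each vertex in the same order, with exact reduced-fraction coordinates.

T1 shear: x ← x + 1/2·y: (-5, 3) → (-7/2, 3); (2, 0) → (2, 0); (-2, -3) → (-7/2, -3)
T2 translate by (-6, 4): (-7/2, 3) → (-19/2, 7); (2, 0) → (-4, 4); (-7/2, -3) → (-19/2, 1)
T3 rotate counter-clockwise with cos θ = -3/5, sin θ = 4/5: (-19/2, 7) → (1/10, -59/5); (-4, 4) → (-4/5, -28/5); (-19/2, 1) → (49/10, -41/5)
T4 translate by (2, -6): (1/10, -59/5) → (21/10, -89/5); (-4/5, -28/5) → (6/5, -58/5); (49/10, -41/5) → (69/10, -71/5)

image vertices: (21/10, -89/5), (6/5, -58/5), (69/10, -71/5)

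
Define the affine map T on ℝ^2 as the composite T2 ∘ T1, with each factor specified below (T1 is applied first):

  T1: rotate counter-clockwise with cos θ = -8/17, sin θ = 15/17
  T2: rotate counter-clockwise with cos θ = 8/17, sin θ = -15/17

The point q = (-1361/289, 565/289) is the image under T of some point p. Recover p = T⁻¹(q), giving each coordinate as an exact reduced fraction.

T1 = [-8/17 -15/17 0; 15/17 -8/17 0; 0 0 1]
T2·T1 = [161/289 -240/289 0; 240/289 161/289 0; 0 0 1]
det M = 1; M⁻¹ = [161/289 240/289 0; -240/289 161/289 0; 0 0 1]
M⁻¹ · (-1361/289, 565/289)ᵀ = (-1, 5)ᵀ

p = (-1, 5)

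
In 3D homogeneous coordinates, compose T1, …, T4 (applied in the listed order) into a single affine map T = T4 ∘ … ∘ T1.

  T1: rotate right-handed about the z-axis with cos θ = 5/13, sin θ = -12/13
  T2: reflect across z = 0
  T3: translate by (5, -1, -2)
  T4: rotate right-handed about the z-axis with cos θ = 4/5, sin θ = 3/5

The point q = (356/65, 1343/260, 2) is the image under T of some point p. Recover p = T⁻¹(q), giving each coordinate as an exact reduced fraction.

T1 = [5/13 12/13 0 0; -12/13 5/13 0 0; 0 0 1 0; 0 0 0 1]
T2·T1 = [5/13 12/13 0 0; -12/13 5/13 0 0; 0 0 -1 0; 0 0 0 1]
T3·…·T1 = [5/13 12/13 0 5; -12/13 5/13 0 -1; 0 0 -1 -2; 0 0 0 1]
T4·…·T1 = [56/65 33/65 0 23/5; -33/65 56/65 0 11/5; 0 0 -1 -2; 0 0 0 1]
det M = -1; M⁻¹ = [56/65 -33/65 0 -37/13; 33/65 56/65 0 -55/13; 0 0 -1 -2; 0 0 0 1]
M⁻¹ · (356/65, 1343/260, 2)ᵀ = (-3/4, 3, -4)ᵀ

p = (-3/4, 3, -4)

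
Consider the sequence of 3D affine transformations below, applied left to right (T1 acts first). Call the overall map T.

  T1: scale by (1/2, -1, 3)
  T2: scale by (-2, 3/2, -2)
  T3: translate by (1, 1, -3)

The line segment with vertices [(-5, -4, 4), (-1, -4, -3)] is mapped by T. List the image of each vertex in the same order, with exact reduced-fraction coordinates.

image vertices: (6, 7, -27), (2, 7, 15)

T1 scale by (1/2, -1, 3): (-5, -4, 4) → (-5/2, 4, 12); (-1, -4, -3) → (-1/2, 4, -9)
T2 scale by (-2, 3/2, -2): (-5/2, 4, 12) → (5, 6, -24); (-1/2, 4, -9) → (1, 6, 18)
T3 translate by (1, 1, -3): (5, 6, -24) → (6, 7, -27); (1, 6, 18) → (2, 7, 15)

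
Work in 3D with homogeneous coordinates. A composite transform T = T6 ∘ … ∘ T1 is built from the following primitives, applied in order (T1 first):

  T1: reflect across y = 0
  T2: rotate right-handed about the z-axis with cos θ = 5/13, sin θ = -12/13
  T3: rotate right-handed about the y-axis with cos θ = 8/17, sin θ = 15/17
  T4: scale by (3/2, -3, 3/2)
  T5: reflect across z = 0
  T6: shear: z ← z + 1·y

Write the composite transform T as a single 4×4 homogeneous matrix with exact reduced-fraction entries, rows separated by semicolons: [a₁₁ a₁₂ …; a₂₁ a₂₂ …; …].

T = [60/221 -144/221 45/34 0; 36/13 15/13 0 0; 1449/442 -15/221 -12/17 0; 0 0 0 1]

T1 = [1 0 0 0; 0 -1 0 0; 0 0 1 0; 0 0 0 1]
T2·T1 = [5/13 -12/13 0 0; -12/13 -5/13 0 0; 0 0 1 0; 0 0 0 1]
T3·…·T1 = [40/221 -96/221 15/17 0; -12/13 -5/13 0 0; -75/221 180/221 8/17 0; 0 0 0 1]
T4·…·T1 = [60/221 -144/221 45/34 0; 36/13 15/13 0 0; -225/442 270/221 12/17 0; 0 0 0 1]
T5·…·T1 = [60/221 -144/221 45/34 0; 36/13 15/13 0 0; 225/442 -270/221 -12/17 0; 0 0 0 1]
T6·…·T1 = [60/221 -144/221 45/34 0; 36/13 15/13 0 0; 1449/442 -15/221 -12/17 0; 0 0 0 1]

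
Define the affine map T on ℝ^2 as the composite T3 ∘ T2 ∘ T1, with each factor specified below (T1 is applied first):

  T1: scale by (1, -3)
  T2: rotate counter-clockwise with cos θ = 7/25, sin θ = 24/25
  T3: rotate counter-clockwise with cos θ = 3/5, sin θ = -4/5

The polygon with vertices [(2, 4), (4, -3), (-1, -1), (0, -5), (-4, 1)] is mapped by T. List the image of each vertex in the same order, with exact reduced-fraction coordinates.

T1 scale by (1, -3): (2, 4) → (2, -12); (4, -3) → (4, 9); (-1, -1) → (-1, 3); (0, -5) → (0, 15); (-4, 1) → (-4, -3)
T2 rotate counter-clockwise with cos θ = 7/25, sin θ = 24/25: (2, -12) → (302/25, -36/25); (4, 9) → (-188/25, 159/25); (-1, 3) → (-79/25, -3/25); (0, 15) → (-72/5, 21/5); (-4, -3) → (44/25, -117/25)
T3 rotate counter-clockwise with cos θ = 3/5, sin θ = -4/5: (302/25, -36/25) → (762/125, -1316/125); (-188/25, 159/25) → (72/125, 1229/125); (-79/25, -3/25) → (-249/125, 307/125); (-72/5, 21/5) → (-132/25, 351/25); (44/25, -117/25) → (-336/125, -527/125)

image vertices: (762/125, -1316/125), (72/125, 1229/125), (-249/125, 307/125), (-132/25, 351/25), (-336/125, -527/125)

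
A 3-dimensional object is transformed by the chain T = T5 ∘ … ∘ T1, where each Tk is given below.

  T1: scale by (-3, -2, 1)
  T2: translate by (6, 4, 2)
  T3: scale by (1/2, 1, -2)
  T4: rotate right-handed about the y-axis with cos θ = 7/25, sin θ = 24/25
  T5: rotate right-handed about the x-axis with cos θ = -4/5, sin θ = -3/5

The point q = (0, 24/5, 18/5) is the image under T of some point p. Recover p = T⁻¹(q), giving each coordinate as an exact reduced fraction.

T1 = [-3 0 0 0; 0 -2 0 0; 0 0 1 0; 0 0 0 1]
T2·T1 = [-3 0 0 6; 0 -2 0 4; 0 0 1 2; 0 0 0 1]
T3·…·T1 = [-3/2 0 0 3; 0 -2 0 4; 0 0 -2 -4; 0 0 0 1]
T4·…·T1 = [-21/50 0 -48/25 -3; 0 -2 0 4; 36/25 0 -14/25 -4; 0 0 0 1]
T5·…·T1 = [-21/50 0 -48/25 -3; 108/125 8/5 -42/125 -28/5; -144/125 6/5 56/125 4/5; 0 0 0 1]
det M = -6; M⁻¹ = [-14/75 48/125 -64/125 2; 0 2/5 3/10 2; -12/25 -21/250 14/125 -2; 0 0 0 1]
M⁻¹ · (0, 24/5, 18/5)ᵀ = (2, 5, -2)ᵀ

p = (2, 5, -2)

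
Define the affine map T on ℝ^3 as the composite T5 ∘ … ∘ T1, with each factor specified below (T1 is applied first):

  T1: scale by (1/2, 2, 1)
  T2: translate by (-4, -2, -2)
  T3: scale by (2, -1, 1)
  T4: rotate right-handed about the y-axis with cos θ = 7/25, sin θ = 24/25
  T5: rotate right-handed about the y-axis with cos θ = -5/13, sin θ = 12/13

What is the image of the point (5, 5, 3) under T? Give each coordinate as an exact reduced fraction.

T(p) = (933/325, -8, -431/325)

T1 scale by (1/2, 2, 1): (5, 5, 3) → (5/2, 10, 3)
T2 translate by (-4, -2, -2): (5/2, 10, 3) → (-3/2, 8, 1)
T3 scale by (2, -1, 1): (-3/2, 8, 1) → (-3, -8, 1)
T4 rotate right-handed about the y-axis with cos θ = 7/25, sin θ = 24/25: (-3, -8, 1) → (3/25, -8, 79/25)
T5 rotate right-handed about the y-axis with cos θ = -5/13, sin θ = 12/13: (3/25, -8, 79/25) → (933/325, -8, -431/325)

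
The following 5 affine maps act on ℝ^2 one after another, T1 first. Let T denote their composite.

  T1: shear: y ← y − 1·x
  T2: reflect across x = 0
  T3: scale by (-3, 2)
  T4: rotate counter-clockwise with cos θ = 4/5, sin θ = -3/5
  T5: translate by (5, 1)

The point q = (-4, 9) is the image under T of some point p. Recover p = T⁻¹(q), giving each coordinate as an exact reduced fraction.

p = (-4, -7/2)

T1 = [1 0 0; -1 1 0; 0 0 1]
T2·T1 = [-1 0 0; -1 1 0; 0 0 1]
T3·…·T1 = [3 0 0; -2 2 0; 0 0 1]
T4·…·T1 = [6/5 6/5 0; -17/5 8/5 0; 0 0 1]
T5·…·T1 = [6/5 6/5 5; -17/5 8/5 1; 0 0 1]
det M = 6; M⁻¹ = [4/15 -1/5 -17/15; 17/30 1/5 -91/30; 0 0 1]
M⁻¹ · (-4, 9)ᵀ = (-4, -7/2)ᵀ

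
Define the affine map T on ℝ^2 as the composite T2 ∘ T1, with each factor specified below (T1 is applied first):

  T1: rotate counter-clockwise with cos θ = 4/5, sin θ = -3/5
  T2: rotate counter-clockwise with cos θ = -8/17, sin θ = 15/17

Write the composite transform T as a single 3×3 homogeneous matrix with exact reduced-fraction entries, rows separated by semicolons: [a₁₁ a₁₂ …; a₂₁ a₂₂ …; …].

T = [13/85 -84/85 0; 84/85 13/85 0; 0 0 1]

T1 = [4/5 3/5 0; -3/5 4/5 0; 0 0 1]
T2·T1 = [13/85 -84/85 0; 84/85 13/85 0; 0 0 1]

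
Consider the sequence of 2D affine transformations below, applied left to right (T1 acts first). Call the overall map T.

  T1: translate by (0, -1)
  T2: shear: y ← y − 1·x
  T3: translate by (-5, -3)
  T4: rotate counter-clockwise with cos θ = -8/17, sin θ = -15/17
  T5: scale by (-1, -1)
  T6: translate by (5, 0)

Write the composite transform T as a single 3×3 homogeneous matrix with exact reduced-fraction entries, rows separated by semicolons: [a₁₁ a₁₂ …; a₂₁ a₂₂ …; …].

T1 = [1 0 0; 0 1 -1; 0 0 1]
T2·T1 = [1 0 0; -1 1 -1; 0 0 1]
T3·…·T1 = [1 0 -5; -1 1 -4; 0 0 1]
T4·…·T1 = [-23/17 15/17 -20/17; -7/17 -8/17 107/17; 0 0 1]
T5·…·T1 = [23/17 -15/17 20/17; 7/17 8/17 -107/17; 0 0 1]
T6·…·T1 = [23/17 -15/17 105/17; 7/17 8/17 -107/17; 0 0 1]

T = [23/17 -15/17 105/17; 7/17 8/17 -107/17; 0 0 1]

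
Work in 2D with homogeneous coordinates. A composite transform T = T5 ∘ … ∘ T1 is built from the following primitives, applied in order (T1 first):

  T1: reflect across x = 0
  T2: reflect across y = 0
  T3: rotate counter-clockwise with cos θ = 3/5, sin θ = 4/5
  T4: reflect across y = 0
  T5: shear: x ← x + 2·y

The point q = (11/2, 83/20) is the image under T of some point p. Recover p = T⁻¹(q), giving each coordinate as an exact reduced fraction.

p = (5, 1/4)

T1 = [-1 0 0; 0 1 0; 0 0 1]
T2·T1 = [-1 0 0; 0 -1 0; 0 0 1]
T3·…·T1 = [-3/5 4/5 0; -4/5 -3/5 0; 0 0 1]
T4·…·T1 = [-3/5 4/5 0; 4/5 3/5 0; 0 0 1]
T5·…·T1 = [1 2 0; 4/5 3/5 0; 0 0 1]
det M = -1; M⁻¹ = [-3/5 2 0; 4/5 -1 0; 0 0 1]
M⁻¹ · (11/2, 83/20)ᵀ = (5, 1/4)ᵀ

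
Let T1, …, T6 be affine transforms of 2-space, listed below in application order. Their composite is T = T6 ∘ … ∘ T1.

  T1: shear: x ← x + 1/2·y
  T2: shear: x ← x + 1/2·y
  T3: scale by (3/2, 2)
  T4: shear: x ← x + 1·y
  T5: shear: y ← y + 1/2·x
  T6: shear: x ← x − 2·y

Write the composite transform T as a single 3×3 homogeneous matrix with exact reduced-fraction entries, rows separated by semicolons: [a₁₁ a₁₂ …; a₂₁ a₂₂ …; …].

T1 = [1 1/2 0; 0 1 0; 0 0 1]
T2·T1 = [1 1 0; 0 1 0; 0 0 1]
T3·…·T1 = [3/2 3/2 0; 0 2 0; 0 0 1]
T4·…·T1 = [3/2 7/2 0; 0 2 0; 0 0 1]
T5·…·T1 = [3/2 7/2 0; 3/4 15/4 0; 0 0 1]
T6·…·T1 = [0 -4 0; 3/4 15/4 0; 0 0 1]

T = [0 -4 0; 3/4 15/4 0; 0 0 1]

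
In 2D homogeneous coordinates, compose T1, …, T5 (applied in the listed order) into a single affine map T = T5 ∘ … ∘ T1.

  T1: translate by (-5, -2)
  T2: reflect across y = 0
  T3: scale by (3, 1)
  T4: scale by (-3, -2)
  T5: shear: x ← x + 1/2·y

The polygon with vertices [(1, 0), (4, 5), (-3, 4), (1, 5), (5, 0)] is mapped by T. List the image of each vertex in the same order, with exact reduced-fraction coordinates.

image vertices: (34, -4), (12, 6), (74, 4), (39, 6), (-2, -4)

T1 translate by (-5, -2): (1, 0) → (-4, -2); (4, 5) → (-1, 3); (-3, 4) → (-8, 2); (1, 5) → (-4, 3); (5, 0) → (0, -2)
T2 reflect across y = 0: (-4, -2) → (-4, 2); (-1, 3) → (-1, -3); (-8, 2) → (-8, -2); (-4, 3) → (-4, -3); (0, -2) → (0, 2)
T3 scale by (3, 1): (-4, 2) → (-12, 2); (-1, -3) → (-3, -3); (-8, -2) → (-24, -2); (-4, -3) → (-12, -3); (0, 2) → (0, 2)
T4 scale by (-3, -2): (-12, 2) → (36, -4); (-3, -3) → (9, 6); (-24, -2) → (72, 4); (-12, -3) → (36, 6); (0, 2) → (0, -4)
T5 shear: x ← x + 1/2·y: (36, -4) → (34, -4); (9, 6) → (12, 6); (72, 4) → (74, 4); (36, 6) → (39, 6); (0, -4) → (-2, -4)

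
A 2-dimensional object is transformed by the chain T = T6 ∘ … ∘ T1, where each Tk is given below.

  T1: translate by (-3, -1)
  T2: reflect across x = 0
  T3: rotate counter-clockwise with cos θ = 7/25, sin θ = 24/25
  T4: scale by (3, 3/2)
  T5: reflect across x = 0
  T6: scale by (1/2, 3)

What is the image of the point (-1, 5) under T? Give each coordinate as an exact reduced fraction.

T(p) = (102/25, 558/25)

T1 translate by (-3, -1): (-1, 5) → (-4, 4)
T2 reflect across x = 0: (-4, 4) → (4, 4)
T3 rotate counter-clockwise with cos θ = 7/25, sin θ = 24/25: (4, 4) → (-68/25, 124/25)
T4 scale by (3, 3/2): (-68/25, 124/25) → (-204/25, 186/25)
T5 reflect across x = 0: (-204/25, 186/25) → (204/25, 186/25)
T6 scale by (1/2, 3): (204/25, 186/25) → (102/25, 558/25)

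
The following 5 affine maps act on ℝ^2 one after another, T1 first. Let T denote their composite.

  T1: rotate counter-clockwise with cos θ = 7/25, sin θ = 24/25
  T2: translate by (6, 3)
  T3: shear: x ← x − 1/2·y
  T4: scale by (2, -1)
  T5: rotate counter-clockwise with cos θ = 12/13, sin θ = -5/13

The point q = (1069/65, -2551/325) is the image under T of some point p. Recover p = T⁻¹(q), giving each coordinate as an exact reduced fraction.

T1 = [7/25 -24/25 0; 24/25 7/25 0; 0 0 1]
T2·T1 = [7/25 -24/25 6; 24/25 7/25 3; 0 0 1]
T3·…·T1 = [-1/5 -11/10 9/2; 24/25 7/25 3; 0 0 1]
T4·…·T1 = [-2/5 -11/5 9; -24/25 -7/25 -3; 0 0 1]
T5·…·T1 = [-48/65 -139/65 93/13; -238/325 191/325 -81/13; 0 0 1]
det M = -2; M⁻¹ = [-191/650 -139/130 -114/25; -119/325 24/65 123/25; 0 0 1]
M⁻¹ · (1069/65, -2551/325)ᵀ = (-1, -4)ᵀ

p = (-1, -4)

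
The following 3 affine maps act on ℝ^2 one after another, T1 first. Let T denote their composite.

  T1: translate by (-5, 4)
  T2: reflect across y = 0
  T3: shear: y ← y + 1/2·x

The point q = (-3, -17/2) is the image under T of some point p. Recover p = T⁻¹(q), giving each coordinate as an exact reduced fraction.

p = (2, 3)

T1 = [1 0 -5; 0 1 4; 0 0 1]
T2·T1 = [1 0 -5; 0 -1 -4; 0 0 1]
T3·…·T1 = [1 0 -5; 1/2 -1 -13/2; 0 0 1]
det M = -1; M⁻¹ = [1 0 5; 1/2 -1 -4; 0 0 1]
M⁻¹ · (-3, -17/2)ᵀ = (2, 3)ᵀ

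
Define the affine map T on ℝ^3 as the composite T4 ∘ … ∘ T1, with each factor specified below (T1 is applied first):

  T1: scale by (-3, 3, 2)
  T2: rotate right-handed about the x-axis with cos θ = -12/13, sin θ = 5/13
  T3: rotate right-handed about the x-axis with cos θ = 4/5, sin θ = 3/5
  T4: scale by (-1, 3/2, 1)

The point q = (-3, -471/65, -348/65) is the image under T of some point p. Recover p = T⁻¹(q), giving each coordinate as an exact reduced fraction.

T1 = [-3 0 0 0; 0 3 0 0; 0 0 2 0; 0 0 0 1]
T2·T1 = [-3 0 0 0; 0 -36/13 -10/13 0; 0 15/13 -24/13 0; 0 0 0 1]
T3·…·T1 = [-3 0 0 0; 0 -189/65 32/65 0; 0 -48/65 -126/65 0; 0 0 0 1]
T4·…·T1 = [3 0 0 0; 0 -567/130 48/65 0; 0 -48/65 -126/65 0; 0 0 0 1]
det M = 27; M⁻¹ = [1/3 0 0 0; 0 -14/65 -16/195 0; 0 16/195 -63/130 0; 0 0 0 1]
M⁻¹ · (-3, -471/65, -348/65)ᵀ = (-1, 2, 2)ᵀ

p = (-1, 2, 2)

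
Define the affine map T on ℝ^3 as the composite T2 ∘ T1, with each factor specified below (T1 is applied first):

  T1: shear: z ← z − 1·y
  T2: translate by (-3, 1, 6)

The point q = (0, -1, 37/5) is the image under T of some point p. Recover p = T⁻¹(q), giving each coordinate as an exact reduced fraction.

T1 = [1 0 0 0; 0 1 0 0; 0 -1 1 0; 0 0 0 1]
T2·T1 = [1 0 0 -3; 0 1 0 1; 0 -1 1 6; 0 0 0 1]
det M = 1; M⁻¹ = [1 0 0 3; 0 1 0 -1; 0 1 1 -7; 0 0 0 1]
M⁻¹ · (0, -1, 37/5)ᵀ = (3, -2, -3/5)ᵀ

p = (3, -2, -3/5)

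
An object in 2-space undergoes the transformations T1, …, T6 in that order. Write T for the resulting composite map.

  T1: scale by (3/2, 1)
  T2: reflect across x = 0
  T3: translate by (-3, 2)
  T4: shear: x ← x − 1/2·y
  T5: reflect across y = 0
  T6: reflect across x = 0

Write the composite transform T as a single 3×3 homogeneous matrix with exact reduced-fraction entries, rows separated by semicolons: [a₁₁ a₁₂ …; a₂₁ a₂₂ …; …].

T1 = [3/2 0 0; 0 1 0; 0 0 1]
T2·T1 = [-3/2 0 0; 0 1 0; 0 0 1]
T3·…·T1 = [-3/2 0 -3; 0 1 2; 0 0 1]
T4·…·T1 = [-3/2 -1/2 -4; 0 1 2; 0 0 1]
T5·…·T1 = [-3/2 -1/2 -4; 0 -1 -2; 0 0 1]
T6·…·T1 = [3/2 1/2 4; 0 -1 -2; 0 0 1]

T = [3/2 1/2 4; 0 -1 -2; 0 0 1]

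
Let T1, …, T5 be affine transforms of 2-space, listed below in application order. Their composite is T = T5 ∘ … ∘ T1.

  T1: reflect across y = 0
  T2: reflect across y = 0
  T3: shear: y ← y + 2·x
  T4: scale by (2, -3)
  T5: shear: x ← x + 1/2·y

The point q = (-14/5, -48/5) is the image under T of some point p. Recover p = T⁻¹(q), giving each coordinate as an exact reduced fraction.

p = (1, 6/5)

T1 = [1 0 0; 0 -1 0; 0 0 1]
T2·T1 = [1 0 0; 0 1 0; 0 0 1]
T3·…·T1 = [1 0 0; 2 1 0; 0 0 1]
T4·…·T1 = [2 0 0; -6 -3 0; 0 0 1]
T5·…·T1 = [-1 -3/2 0; -6 -3 0; 0 0 1]
det M = -6; M⁻¹ = [1/2 -1/4 0; -1 1/6 0; 0 0 1]
M⁻¹ · (-14/5, -48/5)ᵀ = (1, 6/5)ᵀ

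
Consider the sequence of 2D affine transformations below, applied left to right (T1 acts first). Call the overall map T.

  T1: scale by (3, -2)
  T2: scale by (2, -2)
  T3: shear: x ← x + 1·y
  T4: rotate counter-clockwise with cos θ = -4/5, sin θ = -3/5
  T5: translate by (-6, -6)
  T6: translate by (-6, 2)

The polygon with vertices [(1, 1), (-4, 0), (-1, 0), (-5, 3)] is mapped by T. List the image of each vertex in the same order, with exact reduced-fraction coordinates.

image vertices: (-88/5, -66/5), (36/5, 52/5), (-36/5, -2/5), (48/5, -14/5)

T1 scale by (3, -2): (1, 1) → (3, -2); (-4, 0) → (-12, 0); (-1, 0) → (-3, 0); (-5, 3) → (-15, -6)
T2 scale by (2, -2): (3, -2) → (6, 4); (-12, 0) → (-24, 0); (-3, 0) → (-6, 0); (-15, -6) → (-30, 12)
T3 shear: x ← x + 1·y: (6, 4) → (10, 4); (-24, 0) → (-24, 0); (-6, 0) → (-6, 0); (-30, 12) → (-18, 12)
T4 rotate counter-clockwise with cos θ = -4/5, sin θ = -3/5: (10, 4) → (-28/5, -46/5); (-24, 0) → (96/5, 72/5); (-6, 0) → (24/5, 18/5); (-18, 12) → (108/5, 6/5)
T5 translate by (-6, -6): (-28/5, -46/5) → (-58/5, -76/5); (96/5, 72/5) → (66/5, 42/5); (24/5, 18/5) → (-6/5, -12/5); (108/5, 6/5) → (78/5, -24/5)
T6 translate by (-6, 2): (-58/5, -76/5) → (-88/5, -66/5); (66/5, 42/5) → (36/5, 52/5); (-6/5, -12/5) → (-36/5, -2/5); (78/5, -24/5) → (48/5, -14/5)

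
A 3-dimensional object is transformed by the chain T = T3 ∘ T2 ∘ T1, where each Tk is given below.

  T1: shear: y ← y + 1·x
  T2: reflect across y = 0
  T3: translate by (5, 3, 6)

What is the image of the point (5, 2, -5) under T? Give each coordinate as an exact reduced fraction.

T(p) = (10, -4, 1)

T1 shear: y ← y + 1·x: (5, 2, -5) → (5, 7, -5)
T2 reflect across y = 0: (5, 7, -5) → (5, -7, -5)
T3 translate by (5, 3, 6): (5, -7, -5) → (10, -4, 1)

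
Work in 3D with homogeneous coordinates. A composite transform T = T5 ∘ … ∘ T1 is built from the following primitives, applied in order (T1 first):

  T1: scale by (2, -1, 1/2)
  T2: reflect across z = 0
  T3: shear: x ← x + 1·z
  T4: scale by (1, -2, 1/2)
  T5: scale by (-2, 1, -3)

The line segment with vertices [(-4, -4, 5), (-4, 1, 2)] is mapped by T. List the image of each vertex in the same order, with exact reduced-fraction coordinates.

image vertices: (21, -8, 15/4), (18, 2, 3/2)

T1 scale by (2, -1, 1/2): (-4, -4, 5) → (-8, 4, 5/2); (-4, 1, 2) → (-8, -1, 1)
T2 reflect across z = 0: (-8, 4, 5/2) → (-8, 4, -5/2); (-8, -1, 1) → (-8, -1, -1)
T3 shear: x ← x + 1·z: (-8, 4, -5/2) → (-21/2, 4, -5/2); (-8, -1, -1) → (-9, -1, -1)
T4 scale by (1, -2, 1/2): (-21/2, 4, -5/2) → (-21/2, -8, -5/4); (-9, -1, -1) → (-9, 2, -1/2)
T5 scale by (-2, 1, -3): (-21/2, -8, -5/4) → (21, -8, 15/4); (-9, 2, -1/2) → (18, 2, 3/2)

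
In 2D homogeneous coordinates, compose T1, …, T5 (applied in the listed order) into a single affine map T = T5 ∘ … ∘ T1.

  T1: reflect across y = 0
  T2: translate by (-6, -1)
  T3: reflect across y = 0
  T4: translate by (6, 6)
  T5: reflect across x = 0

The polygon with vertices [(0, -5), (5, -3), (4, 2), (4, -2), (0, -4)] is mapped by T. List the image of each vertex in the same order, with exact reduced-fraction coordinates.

T1 reflect across y = 0: (0, -5) → (0, 5); (5, -3) → (5, 3); (4, 2) → (4, -2); (4, -2) → (4, 2); (0, -4) → (0, 4)
T2 translate by (-6, -1): (0, 5) → (-6, 4); (5, 3) → (-1, 2); (4, -2) → (-2, -3); (4, 2) → (-2, 1); (0, 4) → (-6, 3)
T3 reflect across y = 0: (-6, 4) → (-6, -4); (-1, 2) → (-1, -2); (-2, -3) → (-2, 3); (-2, 1) → (-2, -1); (-6, 3) → (-6, -3)
T4 translate by (6, 6): (-6, -4) → (0, 2); (-1, -2) → (5, 4); (-2, 3) → (4, 9); (-2, -1) → (4, 5); (-6, -3) → (0, 3)
T5 reflect across x = 0: (0, 2) → (0, 2); (5, 4) → (-5, 4); (4, 9) → (-4, 9); (4, 5) → (-4, 5); (0, 3) → (0, 3)

image vertices: (0, 2), (-5, 4), (-4, 9), (-4, 5), (0, 3)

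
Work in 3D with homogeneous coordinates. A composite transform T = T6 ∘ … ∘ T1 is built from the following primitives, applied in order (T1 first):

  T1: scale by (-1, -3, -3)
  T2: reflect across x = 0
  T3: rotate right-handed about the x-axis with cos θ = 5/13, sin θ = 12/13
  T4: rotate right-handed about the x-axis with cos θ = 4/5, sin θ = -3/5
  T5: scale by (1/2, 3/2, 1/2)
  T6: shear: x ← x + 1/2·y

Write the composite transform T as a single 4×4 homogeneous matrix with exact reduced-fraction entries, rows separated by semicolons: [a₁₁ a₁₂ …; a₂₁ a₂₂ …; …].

T = [1/2 -126/65 297/260 0; 0 -252/65 297/130 0; 0 -99/130 -84/65 0; 0 0 0 1]

T1 = [-1 0 0 0; 0 -3 0 0; 0 0 -3 0; 0 0 0 1]
T2·T1 = [1 0 0 0; 0 -3 0 0; 0 0 -3 0; 0 0 0 1]
T3·…·T1 = [1 0 0 0; 0 -15/13 36/13 0; 0 -36/13 -15/13 0; 0 0 0 1]
T4·…·T1 = [1 0 0 0; 0 -168/65 99/65 0; 0 -99/65 -168/65 0; 0 0 0 1]
T5·…·T1 = [1/2 0 0 0; 0 -252/65 297/130 0; 0 -99/130 -84/65 0; 0 0 0 1]
T6·…·T1 = [1/2 -126/65 297/260 0; 0 -252/65 297/130 0; 0 -99/130 -84/65 0; 0 0 0 1]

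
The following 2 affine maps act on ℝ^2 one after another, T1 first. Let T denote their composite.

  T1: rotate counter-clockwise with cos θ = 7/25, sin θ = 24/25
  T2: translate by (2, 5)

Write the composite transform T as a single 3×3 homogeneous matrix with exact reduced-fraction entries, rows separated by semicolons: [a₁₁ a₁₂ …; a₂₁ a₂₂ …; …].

T = [7/25 -24/25 2; 24/25 7/25 5; 0 0 1]

T1 = [7/25 -24/25 0; 24/25 7/25 0; 0 0 1]
T2·T1 = [7/25 -24/25 2; 24/25 7/25 5; 0 0 1]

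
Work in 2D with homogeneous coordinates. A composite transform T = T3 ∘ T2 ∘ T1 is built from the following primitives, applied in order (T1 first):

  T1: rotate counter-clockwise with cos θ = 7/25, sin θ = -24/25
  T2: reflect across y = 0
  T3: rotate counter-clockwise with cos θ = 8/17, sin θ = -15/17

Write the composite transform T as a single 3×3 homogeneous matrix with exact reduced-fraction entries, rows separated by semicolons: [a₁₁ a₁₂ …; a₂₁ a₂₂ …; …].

T1 = [7/25 24/25 0; -24/25 7/25 0; 0 0 1]
T2·T1 = [7/25 24/25 0; 24/25 -7/25 0; 0 0 1]
T3·…·T1 = [416/425 87/425 0; 87/425 -416/425 0; 0 0 1]

T = [416/425 87/425 0; 87/425 -416/425 0; 0 0 1]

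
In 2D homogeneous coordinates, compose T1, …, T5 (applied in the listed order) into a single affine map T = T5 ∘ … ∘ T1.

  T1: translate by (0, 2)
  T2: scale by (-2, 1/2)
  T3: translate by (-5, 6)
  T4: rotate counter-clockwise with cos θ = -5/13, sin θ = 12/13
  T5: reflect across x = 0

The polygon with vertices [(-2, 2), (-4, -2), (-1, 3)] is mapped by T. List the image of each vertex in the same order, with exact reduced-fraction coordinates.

image vertices: (7, -4), (87/13, 6/13), (87/13, -157/26)

T1 translate by (0, 2): (-2, 2) → (-2, 4); (-4, -2) → (-4, 0); (-1, 3) → (-1, 5)
T2 scale by (-2, 1/2): (-2, 4) → (4, 2); (-4, 0) → (8, 0); (-1, 5) → (2, 5/2)
T3 translate by (-5, 6): (4, 2) → (-1, 8); (8, 0) → (3, 6); (2, 5/2) → (-3, 17/2)
T4 rotate counter-clockwise with cos θ = -5/13, sin θ = 12/13: (-1, 8) → (-7, -4); (3, 6) → (-87/13, 6/13); (-3, 17/2) → (-87/13, -157/26)
T5 reflect across x = 0: (-7, -4) → (7, -4); (-87/13, 6/13) → (87/13, 6/13); (-87/13, -157/26) → (87/13, -157/26)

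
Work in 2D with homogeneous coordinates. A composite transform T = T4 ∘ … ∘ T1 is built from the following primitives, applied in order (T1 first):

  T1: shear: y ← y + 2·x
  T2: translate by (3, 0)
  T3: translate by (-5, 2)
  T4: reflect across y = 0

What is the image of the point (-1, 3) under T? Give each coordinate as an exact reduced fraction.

T1 shear: y ← y + 2·x: (-1, 3) → (-1, 1)
T2 translate by (3, 0): (-1, 1) → (2, 1)
T3 translate by (-5, 2): (2, 1) → (-3, 3)
T4 reflect across y = 0: (-3, 3) → (-3, -3)

T(p) = (-3, -3)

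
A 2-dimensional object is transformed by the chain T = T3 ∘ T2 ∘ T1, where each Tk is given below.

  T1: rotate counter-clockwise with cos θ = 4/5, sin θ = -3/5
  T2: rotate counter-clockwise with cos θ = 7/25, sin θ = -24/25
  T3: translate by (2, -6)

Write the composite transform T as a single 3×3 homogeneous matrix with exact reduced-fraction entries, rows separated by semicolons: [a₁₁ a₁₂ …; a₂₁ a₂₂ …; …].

T1 = [4/5 3/5 0; -3/5 4/5 0; 0 0 1]
T2·T1 = [-44/125 117/125 0; -117/125 -44/125 0; 0 0 1]
T3·…·T1 = [-44/125 117/125 2; -117/125 -44/125 -6; 0 0 1]

T = [-44/125 117/125 2; -117/125 -44/125 -6; 0 0 1]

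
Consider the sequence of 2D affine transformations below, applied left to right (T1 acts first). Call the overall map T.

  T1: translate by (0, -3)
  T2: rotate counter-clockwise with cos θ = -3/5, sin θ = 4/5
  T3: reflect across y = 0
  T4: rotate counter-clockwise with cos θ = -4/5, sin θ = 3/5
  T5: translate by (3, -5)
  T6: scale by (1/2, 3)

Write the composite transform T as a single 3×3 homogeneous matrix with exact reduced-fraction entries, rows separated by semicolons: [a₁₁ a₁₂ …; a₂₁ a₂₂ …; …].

T = [12/25 7/50 27/25; 21/25 -72/25 -159/25; 0 0 1]

T1 = [1 0 0; 0 1 -3; 0 0 1]
T2·T1 = [-3/5 -4/5 12/5; 4/5 -3/5 9/5; 0 0 1]
T3·…·T1 = [-3/5 -4/5 12/5; -4/5 3/5 -9/5; 0 0 1]
T4·…·T1 = [24/25 7/25 -21/25; 7/25 -24/25 72/25; 0 0 1]
T5·…·T1 = [24/25 7/25 54/25; 7/25 -24/25 -53/25; 0 0 1]
T6·…·T1 = [12/25 7/50 27/25; 21/25 -72/25 -159/25; 0 0 1]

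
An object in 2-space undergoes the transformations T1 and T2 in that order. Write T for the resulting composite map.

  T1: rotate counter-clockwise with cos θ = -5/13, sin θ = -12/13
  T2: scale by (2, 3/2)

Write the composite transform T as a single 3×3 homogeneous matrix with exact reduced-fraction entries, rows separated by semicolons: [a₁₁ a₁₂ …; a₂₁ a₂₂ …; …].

T = [-10/13 24/13 0; -18/13 -15/26 0; 0 0 1]

T1 = [-5/13 12/13 0; -12/13 -5/13 0; 0 0 1]
T2·T1 = [-10/13 24/13 0; -18/13 -15/26 0; 0 0 1]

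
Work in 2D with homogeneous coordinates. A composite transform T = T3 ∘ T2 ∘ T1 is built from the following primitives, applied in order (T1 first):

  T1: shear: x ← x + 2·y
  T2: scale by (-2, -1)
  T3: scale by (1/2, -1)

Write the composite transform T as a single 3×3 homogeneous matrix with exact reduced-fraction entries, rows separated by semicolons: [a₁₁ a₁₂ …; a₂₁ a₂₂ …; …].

T1 = [1 2 0; 0 1 0; 0 0 1]
T2·T1 = [-2 -4 0; 0 -1 0; 0 0 1]
T3·…·T1 = [-1 -2 0; 0 1 0; 0 0 1]

T = [-1 -2 0; 0 1 0; 0 0 1]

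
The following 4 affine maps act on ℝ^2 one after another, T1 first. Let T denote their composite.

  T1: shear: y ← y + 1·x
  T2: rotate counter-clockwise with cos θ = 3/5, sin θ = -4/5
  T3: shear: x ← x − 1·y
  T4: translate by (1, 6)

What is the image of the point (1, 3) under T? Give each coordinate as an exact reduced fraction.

T(p) = (16/5, 38/5)

T1 shear: y ← y + 1·x: (1, 3) → (1, 4)
T2 rotate counter-clockwise with cos θ = 3/5, sin θ = -4/5: (1, 4) → (19/5, 8/5)
T3 shear: x ← x − 1·y: (19/5, 8/5) → (11/5, 8/5)
T4 translate by (1, 6): (11/5, 8/5) → (16/5, 38/5)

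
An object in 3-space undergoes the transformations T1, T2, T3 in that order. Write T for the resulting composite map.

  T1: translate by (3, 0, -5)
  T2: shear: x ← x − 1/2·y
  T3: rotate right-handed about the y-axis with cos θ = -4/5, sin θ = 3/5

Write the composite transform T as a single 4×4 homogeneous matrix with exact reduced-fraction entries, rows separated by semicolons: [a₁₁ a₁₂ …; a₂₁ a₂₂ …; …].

T1 = [1 0 0 3; 0 1 0 0; 0 0 1 -5; 0 0 0 1]
T2·T1 = [1 -1/2 0 3; 0 1 0 0; 0 0 1 -5; 0 0 0 1]
T3·…·T1 = [-4/5 2/5 3/5 -27/5; 0 1 0 0; -3/5 3/10 -4/5 11/5; 0 0 0 1]

T = [-4/5 2/5 3/5 -27/5; 0 1 0 0; -3/5 3/10 -4/5 11/5; 0 0 0 1]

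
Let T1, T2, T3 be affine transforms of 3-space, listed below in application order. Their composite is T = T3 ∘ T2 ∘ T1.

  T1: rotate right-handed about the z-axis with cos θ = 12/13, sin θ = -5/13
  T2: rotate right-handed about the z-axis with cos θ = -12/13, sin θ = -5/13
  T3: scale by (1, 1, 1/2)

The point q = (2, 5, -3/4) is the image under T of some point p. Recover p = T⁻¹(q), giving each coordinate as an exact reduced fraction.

p = (-2, -5, -3/2)

T1 = [12/13 5/13 0 0; -5/13 12/13 0 0; 0 0 1 0; 0 0 0 1]
T2·T1 = [-1 0 0 0; 0 -1 0 0; 0 0 1 0; 0 0 0 1]
T3·…·T1 = [-1 0 0 0; 0 -1 0 0; 0 0 1/2 0; 0 0 0 1]
det M = 1/2; M⁻¹ = [-1 0 0 0; 0 -1 0 0; 0 0 2 0; 0 0 0 1]
M⁻¹ · (2, 5, -3/4)ᵀ = (-2, -5, -3/2)ᵀ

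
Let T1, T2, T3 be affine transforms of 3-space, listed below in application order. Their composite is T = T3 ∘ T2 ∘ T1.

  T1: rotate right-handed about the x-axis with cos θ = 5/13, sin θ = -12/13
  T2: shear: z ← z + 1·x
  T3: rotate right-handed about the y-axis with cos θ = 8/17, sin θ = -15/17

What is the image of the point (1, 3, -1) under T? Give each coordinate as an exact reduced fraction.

T1 rotate right-handed about the x-axis with cos θ = 5/13, sin θ = -12/13: (1, 3, -1) → (1, 3/13, -41/13)
T2 shear: z ← z + 1·x: (1, 3/13, -41/13) → (1, 3/13, -28/13)
T3 rotate right-handed about the y-axis with cos θ = 8/17, sin θ = -15/17: (1, 3/13, -28/13) → (524/221, 3/13, -29/221)

T(p) = (524/221, 3/13, -29/221)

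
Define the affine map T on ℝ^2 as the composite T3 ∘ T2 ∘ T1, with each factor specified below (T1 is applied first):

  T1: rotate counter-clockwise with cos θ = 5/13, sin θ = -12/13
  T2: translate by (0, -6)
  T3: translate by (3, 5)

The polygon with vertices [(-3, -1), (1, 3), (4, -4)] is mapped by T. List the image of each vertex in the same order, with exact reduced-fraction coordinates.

T1 rotate counter-clockwise with cos θ = 5/13, sin θ = -12/13: (-3, -1) → (-27/13, 31/13); (1, 3) → (41/13, 3/13); (4, -4) → (-28/13, -68/13)
T2 translate by (0, -6): (-27/13, 31/13) → (-27/13, -47/13); (41/13, 3/13) → (41/13, -75/13); (-28/13, -68/13) → (-28/13, -146/13)
T3 translate by (3, 5): (-27/13, -47/13) → (12/13, 18/13); (41/13, -75/13) → (80/13, -10/13); (-28/13, -146/13) → (11/13, -81/13)

image vertices: (12/13, 18/13), (80/13, -10/13), (11/13, -81/13)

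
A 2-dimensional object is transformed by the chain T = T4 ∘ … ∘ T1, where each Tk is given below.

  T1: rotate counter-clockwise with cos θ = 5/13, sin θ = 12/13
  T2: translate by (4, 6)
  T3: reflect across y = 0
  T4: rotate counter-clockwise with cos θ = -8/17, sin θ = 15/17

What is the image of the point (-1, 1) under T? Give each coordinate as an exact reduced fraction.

T1 rotate counter-clockwise with cos θ = 5/13, sin θ = 12/13: (-1, 1) → (-17/13, -7/13)
T2 translate by (4, 6): (-17/13, -7/13) → (35/13, 71/13)
T3 reflect across y = 0: (35/13, 71/13) → (35/13, -71/13)
T4 rotate counter-clockwise with cos θ = -8/17, sin θ = 15/17: (35/13, -71/13) → (785/221, 1093/221)

T(p) = (785/221, 1093/221)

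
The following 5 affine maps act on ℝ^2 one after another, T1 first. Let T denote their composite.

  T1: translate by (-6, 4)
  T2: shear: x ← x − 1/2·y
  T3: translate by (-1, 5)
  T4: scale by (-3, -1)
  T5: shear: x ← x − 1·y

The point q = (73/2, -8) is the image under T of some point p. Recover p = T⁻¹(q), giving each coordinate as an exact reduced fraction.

p = (-1, -1)

T1 = [1 0 -6; 0 1 4; 0 0 1]
T2·T1 = [1 -1/2 -8; 0 1 4; 0 0 1]
T3·…·T1 = [1 -1/2 -9; 0 1 9; 0 0 1]
T4·…·T1 = [-3 3/2 27; 0 -1 -9; 0 0 1]
T5·…·T1 = [-3 5/2 36; 0 -1 -9; 0 0 1]
det M = 3; M⁻¹ = [-1/3 -5/6 9/2; 0 -1 -9; 0 0 1]
M⁻¹ · (73/2, -8)ᵀ = (-1, -1)ᵀ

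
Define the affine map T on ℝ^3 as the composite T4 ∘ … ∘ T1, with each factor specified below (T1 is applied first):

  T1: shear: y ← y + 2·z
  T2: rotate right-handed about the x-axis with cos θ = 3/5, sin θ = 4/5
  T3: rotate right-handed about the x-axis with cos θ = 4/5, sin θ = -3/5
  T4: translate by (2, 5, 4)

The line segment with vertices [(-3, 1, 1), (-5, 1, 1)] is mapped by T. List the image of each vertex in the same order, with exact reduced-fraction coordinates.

image vertices: (-1, 38/5, 29/5), (-3, 38/5, 29/5)

T1 shear: y ← y + 2·z: (-3, 1, 1) → (-3, 3, 1); (-5, 1, 1) → (-5, 3, 1)
T2 rotate right-handed about the x-axis with cos θ = 3/5, sin θ = 4/5: (-3, 3, 1) → (-3, 1, 3); (-5, 3, 1) → (-5, 1, 3)
T3 rotate right-handed about the x-axis with cos θ = 4/5, sin θ = -3/5: (-3, 1, 3) → (-3, 13/5, 9/5); (-5, 1, 3) → (-5, 13/5, 9/5)
T4 translate by (2, 5, 4): (-3, 13/5, 9/5) → (-1, 38/5, 29/5); (-5, 13/5, 9/5) → (-3, 38/5, 29/5)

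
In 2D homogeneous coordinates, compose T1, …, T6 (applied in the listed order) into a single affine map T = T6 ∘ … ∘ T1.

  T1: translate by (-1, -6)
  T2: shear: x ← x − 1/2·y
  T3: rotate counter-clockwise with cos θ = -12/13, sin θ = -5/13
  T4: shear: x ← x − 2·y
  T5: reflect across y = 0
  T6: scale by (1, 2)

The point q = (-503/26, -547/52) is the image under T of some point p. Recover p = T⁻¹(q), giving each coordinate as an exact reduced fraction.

p = (3, -9/4)

T1 = [1 0 -1; 0 1 -6; 0 0 1]
T2·T1 = [1 -1/2 2; 0 1 -6; 0 0 1]
T3·…·T1 = [-12/13 11/13 -54/13; -5/13 -19/26 62/13; 0 0 1]
T4·…·T1 = [-2/13 30/13 -178/13; -5/13 -19/26 62/13; 0 0 1]
T5·…·T1 = [-2/13 30/13 -178/13; 5/13 19/26 -62/13; 0 0 1]
T6·…·T1 = [-2/13 30/13 -178/13; 10/13 19/13 -124/13; 0 0 1]
det M = -2; M⁻¹ = [-19/26 15/13 1; 5/13 1/13 6; 0 0 1]
M⁻¹ · (-503/26, -547/52)ᵀ = (3, -9/4)ᵀ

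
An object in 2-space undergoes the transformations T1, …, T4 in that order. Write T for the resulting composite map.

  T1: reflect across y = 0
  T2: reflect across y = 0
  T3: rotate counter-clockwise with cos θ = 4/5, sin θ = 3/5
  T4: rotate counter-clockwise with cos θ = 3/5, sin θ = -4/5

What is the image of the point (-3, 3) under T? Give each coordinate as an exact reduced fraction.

T1 reflect across y = 0: (-3, 3) → (-3, -3)
T2 reflect across y = 0: (-3, -3) → (-3, 3)
T3 rotate counter-clockwise with cos θ = 4/5, sin θ = 3/5: (-3, 3) → (-21/5, 3/5)
T4 rotate counter-clockwise with cos θ = 3/5, sin θ = -4/5: (-21/5, 3/5) → (-51/25, 93/25)

T(p) = (-51/25, 93/25)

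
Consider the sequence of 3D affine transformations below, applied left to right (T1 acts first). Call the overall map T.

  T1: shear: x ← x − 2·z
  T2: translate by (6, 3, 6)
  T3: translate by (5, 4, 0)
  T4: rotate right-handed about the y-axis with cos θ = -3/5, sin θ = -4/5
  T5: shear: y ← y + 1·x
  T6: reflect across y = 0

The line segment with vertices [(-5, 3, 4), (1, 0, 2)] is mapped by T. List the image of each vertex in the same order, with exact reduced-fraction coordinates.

T1 shear: x ← x − 2·z: (-5, 3, 4) → (-13, 3, 4); (1, 0, 2) → (-3, 0, 2)
T2 translate by (6, 3, 6): (-13, 3, 4) → (-7, 6, 10); (-3, 0, 2) → (3, 3, 8)
T3 translate by (5, 4, 0): (-7, 6, 10) → (-2, 10, 10); (3, 3, 8) → (8, 7, 8)
T4 rotate right-handed about the y-axis with cos θ = -3/5, sin θ = -4/5: (-2, 10, 10) → (-34/5, 10, -38/5); (8, 7, 8) → (-56/5, 7, 8/5)
T5 shear: y ← y + 1·x: (-34/5, 10, -38/5) → (-34/5, 16/5, -38/5); (-56/5, 7, 8/5) → (-56/5, -21/5, 8/5)
T6 reflect across y = 0: (-34/5, 16/5, -38/5) → (-34/5, -16/5, -38/5); (-56/5, -21/5, 8/5) → (-56/5, 21/5, 8/5)

image vertices: (-34/5, -16/5, -38/5), (-56/5, 21/5, 8/5)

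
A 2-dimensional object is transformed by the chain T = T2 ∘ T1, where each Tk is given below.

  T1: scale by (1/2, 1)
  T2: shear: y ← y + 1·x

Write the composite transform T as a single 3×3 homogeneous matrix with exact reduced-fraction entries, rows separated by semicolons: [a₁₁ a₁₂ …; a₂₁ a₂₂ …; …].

T = [1/2 0 0; 1/2 1 0; 0 0 1]

T1 = [1/2 0 0; 0 1 0; 0 0 1]
T2·T1 = [1/2 0 0; 1/2 1 0; 0 0 1]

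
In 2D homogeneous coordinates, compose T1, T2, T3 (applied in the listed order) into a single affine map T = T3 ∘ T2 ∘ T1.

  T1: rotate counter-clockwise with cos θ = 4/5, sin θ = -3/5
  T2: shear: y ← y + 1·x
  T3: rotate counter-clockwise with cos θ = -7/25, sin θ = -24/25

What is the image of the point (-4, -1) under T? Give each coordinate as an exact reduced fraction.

T(p) = (-131/125, 533/125)

T1 rotate counter-clockwise with cos θ = 4/5, sin θ = -3/5: (-4, -1) → (-19/5, 8/5)
T2 shear: y ← y + 1·x: (-19/5, 8/5) → (-19/5, -11/5)
T3 rotate counter-clockwise with cos θ = -7/25, sin θ = -24/25: (-19/5, -11/5) → (-131/125, 533/125)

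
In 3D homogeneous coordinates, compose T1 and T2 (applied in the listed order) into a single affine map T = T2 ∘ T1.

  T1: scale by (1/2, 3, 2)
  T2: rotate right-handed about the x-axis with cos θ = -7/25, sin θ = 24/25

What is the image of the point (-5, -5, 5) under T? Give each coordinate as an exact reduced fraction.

T1 scale by (1/2, 3, 2): (-5, -5, 5) → (-5/2, -15, 10)
T2 rotate right-handed about the x-axis with cos θ = -7/25, sin θ = 24/25: (-5/2, -15, 10) → (-5/2, -27/5, -86/5)

T(p) = (-5/2, -27/5, -86/5)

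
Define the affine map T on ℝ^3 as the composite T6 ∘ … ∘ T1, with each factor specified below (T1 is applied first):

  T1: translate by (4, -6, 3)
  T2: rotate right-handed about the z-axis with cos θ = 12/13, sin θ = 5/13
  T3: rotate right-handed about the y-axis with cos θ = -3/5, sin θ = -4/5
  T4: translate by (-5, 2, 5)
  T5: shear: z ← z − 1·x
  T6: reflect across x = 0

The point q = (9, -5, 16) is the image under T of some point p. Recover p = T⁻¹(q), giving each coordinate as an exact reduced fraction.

T1 = [1 0 0 4; 0 1 0 -6; 0 0 1 3; 0 0 0 1]
T2·T1 = [12/13 -5/13 0 6; 5/13 12/13 0 -4; 0 0 1 3; 0 0 0 1]
T3·…·T1 = [-36/65 3/13 -4/5 -6; 5/13 12/13 0 -4; 48/65 -4/13 -3/5 3; 0 0 0 1]
T4·…·T1 = [-36/65 3/13 -4/5 -11; 5/13 12/13 0 -2; 48/65 -4/13 -3/5 8; 0 0 0 1]
T5·…·T1 = [-36/65 3/13 -4/5 -11; 5/13 12/13 0 -2; 84/65 -7/13 1/5 19; 0 0 0 1]
T6·…·T1 = [36/65 -3/13 4/5 11; 5/13 12/13 0 -2; 84/65 -7/13 1/5 19; 0 0 0 1]
det M = -1; M⁻¹ = [-12/65 5/13 48/65 -146/13; 1/13 12/13 -4/13 89/13; 7/5 0 -3/5 -4; 0 0 0 1]
M⁻¹ · (9, -5, 16)ᵀ = (-3, -2, -1)ᵀ

p = (-3, -2, -1)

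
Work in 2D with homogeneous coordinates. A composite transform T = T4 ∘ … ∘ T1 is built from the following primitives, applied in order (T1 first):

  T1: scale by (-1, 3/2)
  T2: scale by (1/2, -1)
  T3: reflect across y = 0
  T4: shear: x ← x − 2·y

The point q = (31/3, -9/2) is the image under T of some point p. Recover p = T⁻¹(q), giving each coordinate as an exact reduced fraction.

p = (-8/3, -3)

T1 = [-1 0 0; 0 3/2 0; 0 0 1]
T2·T1 = [-1/2 0 0; 0 -3/2 0; 0 0 1]
T3·…·T1 = [-1/2 0 0; 0 3/2 0; 0 0 1]
T4·…·T1 = [-1/2 -3 0; 0 3/2 0; 0 0 1]
det M = -3/4; M⁻¹ = [-2 -4 0; 0 2/3 0; 0 0 1]
M⁻¹ · (31/3, -9/2)ᵀ = (-8/3, -3)ᵀ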